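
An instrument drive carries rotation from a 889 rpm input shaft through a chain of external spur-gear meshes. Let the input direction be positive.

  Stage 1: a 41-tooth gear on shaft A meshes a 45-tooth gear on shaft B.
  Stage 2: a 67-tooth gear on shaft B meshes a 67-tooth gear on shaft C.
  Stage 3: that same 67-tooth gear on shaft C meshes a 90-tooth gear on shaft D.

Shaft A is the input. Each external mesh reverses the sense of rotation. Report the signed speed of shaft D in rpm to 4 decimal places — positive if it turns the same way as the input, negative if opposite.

-602.9835 rpm (opposite to input, |ω| = 602.9835 rpm)

Stage 1 [41T→45T]: ω = 889.0000×41/45 = 809.9778 rpm, dir flips to −; running = −809.9778
Stage 2 [67T→67T]: ω = 809.9778×67/67 = 809.9778 rpm, dir flips to +; running = +809.9778
Stage 3 [67T→90T]: ω = 809.9778×67/90 = 602.9835 rpm, dir flips to −; running = −602.9835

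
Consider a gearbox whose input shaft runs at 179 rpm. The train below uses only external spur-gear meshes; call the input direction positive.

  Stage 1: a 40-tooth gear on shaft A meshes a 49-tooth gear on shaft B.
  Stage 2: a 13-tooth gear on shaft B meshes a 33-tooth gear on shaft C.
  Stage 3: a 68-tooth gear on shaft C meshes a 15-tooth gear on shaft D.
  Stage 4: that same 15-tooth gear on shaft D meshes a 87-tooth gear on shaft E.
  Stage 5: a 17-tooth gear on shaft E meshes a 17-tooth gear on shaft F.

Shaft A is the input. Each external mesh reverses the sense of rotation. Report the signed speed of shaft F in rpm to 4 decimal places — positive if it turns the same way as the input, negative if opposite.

-44.9921 rpm (opposite to input, |ω| = 44.9921 rpm)

Stage 1 [40T→49T]: ω = 179.0000×40/49 = 146.1224 rpm, dir flips to −; running = −146.1224
Stage 2 [13T→33T]: ω = 146.1224×13/33 = 57.5634 rpm, dir flips to +; running = +57.5634
Stage 3 [68T→15T]: ω = 57.5634×68/15 = 260.9540 rpm, dir flips to −; running = −260.9540
Stage 4 [15T→87T]: ω = 260.9540×15/87 = 44.9921 rpm, dir flips to +; running = +44.9921
Stage 5 [17T→17T]: ω = 44.9921×17/17 = 44.9921 rpm, dir flips to −; running = −44.9921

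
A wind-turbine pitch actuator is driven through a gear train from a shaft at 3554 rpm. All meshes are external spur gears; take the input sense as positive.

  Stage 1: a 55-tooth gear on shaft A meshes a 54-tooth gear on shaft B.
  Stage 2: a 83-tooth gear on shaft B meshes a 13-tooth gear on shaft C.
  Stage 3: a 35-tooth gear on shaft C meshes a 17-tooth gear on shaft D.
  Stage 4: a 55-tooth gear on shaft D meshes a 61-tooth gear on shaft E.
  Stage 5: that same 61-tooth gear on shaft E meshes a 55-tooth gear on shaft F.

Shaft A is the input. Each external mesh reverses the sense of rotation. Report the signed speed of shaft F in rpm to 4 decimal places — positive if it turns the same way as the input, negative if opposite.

-47581.7287 rpm (opposite to input, |ω| = 47581.7287 rpm)

Stage 1 [55T→54T]: ω = 3554.0000×55/54 = 3619.8148 rpm, dir flips to −; running = −3619.8148
Stage 2 [83T→13T]: ω = 3619.8148×83/13 = 23111.1254 rpm, dir flips to +; running = +23111.1254
Stage 3 [35T→17T]: ω = 23111.1254×35/17 = 47581.7287 rpm, dir flips to −; running = −47581.7287
Stage 4 [55T→61T]: ω = 47581.7287×55/61 = 42901.5586 rpm, dir flips to +; running = +42901.5586
Stage 5 [61T→55T]: ω = 42901.5586×61/55 = 47581.7287 rpm, dir flips to −; running = −47581.7287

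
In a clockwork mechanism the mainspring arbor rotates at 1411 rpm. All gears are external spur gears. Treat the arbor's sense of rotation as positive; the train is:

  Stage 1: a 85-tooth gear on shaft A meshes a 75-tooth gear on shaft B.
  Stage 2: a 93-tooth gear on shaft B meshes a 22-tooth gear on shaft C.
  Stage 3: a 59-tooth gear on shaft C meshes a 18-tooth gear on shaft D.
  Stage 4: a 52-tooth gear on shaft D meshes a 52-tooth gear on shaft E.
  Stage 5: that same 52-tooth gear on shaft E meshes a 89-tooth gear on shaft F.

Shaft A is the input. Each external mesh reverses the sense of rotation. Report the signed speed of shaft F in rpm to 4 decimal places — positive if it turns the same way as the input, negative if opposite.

-12946.0651 rpm (opposite to input, |ω| = 12946.0651 rpm)

Stage 1 [85T→75T]: ω = 1411.0000×85/75 = 1599.1333 rpm, dir flips to −; running = −1599.1333
Stage 2 [93T→22T]: ω = 1599.1333×93/22 = 6759.9727 rpm, dir flips to +; running = +6759.9727
Stage 3 [59T→18T]: ω = 6759.9727×59/18 = 22157.6884 rpm, dir flips to −; running = −22157.6884
Stage 4 [52T→52T]: ω = 22157.6884×52/52 = 22157.6884 rpm, dir flips to +; running = +22157.6884
Stage 5 [52T→89T]: ω = 22157.6884×52/89 = 12946.0651 rpm, dir flips to −; running = −12946.0651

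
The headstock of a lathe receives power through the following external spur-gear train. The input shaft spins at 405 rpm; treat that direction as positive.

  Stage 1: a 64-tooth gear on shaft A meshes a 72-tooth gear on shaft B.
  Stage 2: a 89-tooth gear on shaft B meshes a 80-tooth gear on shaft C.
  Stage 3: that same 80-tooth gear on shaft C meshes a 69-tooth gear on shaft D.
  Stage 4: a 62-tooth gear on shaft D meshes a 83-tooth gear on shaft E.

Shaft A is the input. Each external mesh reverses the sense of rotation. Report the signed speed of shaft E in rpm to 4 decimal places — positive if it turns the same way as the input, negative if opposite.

+346.8622 rpm (same as input, |ω| = 346.8622 rpm)

Stage 1 [64T→72T]: ω = 405.0000×64/72 = 360.0000 rpm, dir flips to −; running = −360.0000
Stage 2 [89T→80T]: ω = 360.0000×89/80 = 400.5000 rpm, dir flips to +; running = +400.5000
Stage 3 [80T→69T]: ω = 400.5000×80/69 = 464.3478 rpm, dir flips to −; running = −464.3478
Stage 4 [62T→83T]: ω = 464.3478×62/83 = 346.8622 rpm, dir flips to +; running = +346.8622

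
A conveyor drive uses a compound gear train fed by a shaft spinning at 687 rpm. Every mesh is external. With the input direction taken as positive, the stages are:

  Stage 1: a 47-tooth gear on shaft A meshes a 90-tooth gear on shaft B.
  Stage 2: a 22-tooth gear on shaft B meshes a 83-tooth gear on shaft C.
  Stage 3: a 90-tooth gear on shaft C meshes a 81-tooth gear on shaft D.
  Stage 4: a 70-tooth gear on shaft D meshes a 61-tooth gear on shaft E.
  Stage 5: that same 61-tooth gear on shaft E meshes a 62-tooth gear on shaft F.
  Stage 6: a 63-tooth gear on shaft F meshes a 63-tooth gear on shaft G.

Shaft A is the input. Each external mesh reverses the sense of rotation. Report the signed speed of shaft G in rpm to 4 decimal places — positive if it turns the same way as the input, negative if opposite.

+119.2945 rpm (same as input, |ω| = 119.2945 rpm)

Stage 1 [47T→90T]: ω = 687.0000×47/90 = 358.7667 rpm, dir flips to −; running = −358.7667
Stage 2 [22T→83T]: ω = 358.7667×22/83 = 95.0948 rpm, dir flips to +; running = +95.0948
Stage 3 [90T→81T]: ω = 95.0948×90/81 = 105.6609 rpm, dir flips to −; running = −105.6609
Stage 4 [70T→61T]: ω = 105.6609×70/61 = 121.2502 rpm, dir flips to +; running = +121.2502
Stage 5 [61T→62T]: ω = 121.2502×61/62 = 119.2945 rpm, dir flips to −; running = −119.2945
Stage 6 [63T→63T]: ω = 119.2945×63/63 = 119.2945 rpm, dir flips to +; running = +119.2945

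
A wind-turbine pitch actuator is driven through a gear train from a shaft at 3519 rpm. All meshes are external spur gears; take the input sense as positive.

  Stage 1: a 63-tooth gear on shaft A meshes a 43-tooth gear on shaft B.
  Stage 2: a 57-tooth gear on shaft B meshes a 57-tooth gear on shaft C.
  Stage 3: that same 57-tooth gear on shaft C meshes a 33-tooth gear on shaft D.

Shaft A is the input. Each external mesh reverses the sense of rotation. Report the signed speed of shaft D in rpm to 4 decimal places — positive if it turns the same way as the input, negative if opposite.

-8905.3763 rpm (opposite to input, |ω| = 8905.3763 rpm)

Stage 1 [63T→43T]: ω = 3519.0000×63/43 = 5155.7442 rpm, dir flips to −; running = −5155.7442
Stage 2 [57T→57T]: ω = 5155.7442×57/57 = 5155.7442 rpm, dir flips to +; running = +5155.7442
Stage 3 [57T→33T]: ω = 5155.7442×57/33 = 8905.3763 rpm, dir flips to −; running = −8905.3763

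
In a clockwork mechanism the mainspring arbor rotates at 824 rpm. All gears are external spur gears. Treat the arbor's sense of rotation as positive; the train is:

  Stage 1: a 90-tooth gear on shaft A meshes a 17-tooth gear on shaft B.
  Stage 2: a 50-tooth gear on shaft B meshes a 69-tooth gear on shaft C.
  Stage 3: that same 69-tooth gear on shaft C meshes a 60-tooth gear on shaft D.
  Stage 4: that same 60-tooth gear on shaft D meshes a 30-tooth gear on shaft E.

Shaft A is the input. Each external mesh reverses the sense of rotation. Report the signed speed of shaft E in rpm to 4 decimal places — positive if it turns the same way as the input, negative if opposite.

+7270.5882 rpm (same as input, |ω| = 7270.5882 rpm)

Stage 1 [90T→17T]: ω = 824.0000×90/17 = 4362.3529 rpm, dir flips to −; running = −4362.3529
Stage 2 [50T→69T]: ω = 4362.3529×50/69 = 3161.1253 rpm, dir flips to +; running = +3161.1253
Stage 3 [69T→60T]: ω = 3161.1253×69/60 = 3635.2941 rpm, dir flips to −; running = −3635.2941
Stage 4 [60T→30T]: ω = 3635.2941×60/30 = 7270.5882 rpm, dir flips to +; running = +7270.5882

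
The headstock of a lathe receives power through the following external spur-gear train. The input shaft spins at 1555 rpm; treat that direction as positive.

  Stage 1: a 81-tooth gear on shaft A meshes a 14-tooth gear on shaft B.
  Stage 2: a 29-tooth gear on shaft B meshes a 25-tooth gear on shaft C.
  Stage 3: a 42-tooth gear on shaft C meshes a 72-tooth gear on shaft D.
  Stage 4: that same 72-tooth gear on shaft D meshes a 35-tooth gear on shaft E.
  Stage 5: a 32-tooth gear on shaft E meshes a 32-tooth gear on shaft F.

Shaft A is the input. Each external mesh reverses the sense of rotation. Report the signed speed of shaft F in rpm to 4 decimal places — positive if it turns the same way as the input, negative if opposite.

Stage 1 [81T→14T]: ω = 1555.0000×81/14 = 8996.7857 rpm, dir flips to −; running = −8996.7857
Stage 2 [29T→25T]: ω = 8996.7857×29/25 = 10436.2714 rpm, dir flips to +; running = +10436.2714
Stage 3 [42T→72T]: ω = 10436.2714×42/72 = 6087.8250 rpm, dir flips to −; running = −6087.8250
Stage 4 [72T→35T]: ω = 6087.8250×72/35 = 12523.5257 rpm, dir flips to +; running = +12523.5257
Stage 5 [32T→32T]: ω = 12523.5257×32/32 = 12523.5257 rpm, dir flips to −; running = −12523.5257

-12523.5257 rpm (opposite to input, |ω| = 12523.5257 rpm)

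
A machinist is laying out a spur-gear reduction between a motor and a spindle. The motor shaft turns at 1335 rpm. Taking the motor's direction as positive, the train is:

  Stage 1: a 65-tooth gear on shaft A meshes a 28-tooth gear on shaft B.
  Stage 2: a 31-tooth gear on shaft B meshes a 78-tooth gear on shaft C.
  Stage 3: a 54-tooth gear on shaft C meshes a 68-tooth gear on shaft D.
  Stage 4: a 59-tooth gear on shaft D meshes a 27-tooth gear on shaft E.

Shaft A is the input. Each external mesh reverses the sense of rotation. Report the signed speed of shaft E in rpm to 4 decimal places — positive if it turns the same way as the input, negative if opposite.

Stage 1 [65T→28T]: ω = 1335.0000×65/28 = 3099.1071 rpm, dir flips to −; running = −3099.1071
Stage 2 [31T→78T]: ω = 3099.1071×31/78 = 1231.6964 rpm, dir flips to +; running = +1231.6964
Stage 3 [54T→68T]: ω = 1231.6964×54/68 = 978.1119 rpm, dir flips to −; running = −978.1119
Stage 4 [59T→27T]: ω = 978.1119×59/27 = 2137.3556 rpm, dir flips to +; running = +2137.3556

+2137.3556 rpm (same as input, |ω| = 2137.3556 rpm)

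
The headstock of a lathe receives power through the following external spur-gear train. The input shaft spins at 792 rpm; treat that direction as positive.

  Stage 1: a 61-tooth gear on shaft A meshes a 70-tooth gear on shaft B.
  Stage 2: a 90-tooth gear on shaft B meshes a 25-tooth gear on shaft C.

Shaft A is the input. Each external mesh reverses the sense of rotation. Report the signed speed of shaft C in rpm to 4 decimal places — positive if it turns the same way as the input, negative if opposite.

Stage 1 [61T→70T]: ω = 792.0000×61/70 = 690.1714 rpm, dir flips to −; running = −690.1714
Stage 2 [90T→25T]: ω = 690.1714×90/25 = 2484.6171 rpm, dir flips to +; running = +2484.6171

+2484.6171 rpm (same as input, |ω| = 2484.6171 rpm)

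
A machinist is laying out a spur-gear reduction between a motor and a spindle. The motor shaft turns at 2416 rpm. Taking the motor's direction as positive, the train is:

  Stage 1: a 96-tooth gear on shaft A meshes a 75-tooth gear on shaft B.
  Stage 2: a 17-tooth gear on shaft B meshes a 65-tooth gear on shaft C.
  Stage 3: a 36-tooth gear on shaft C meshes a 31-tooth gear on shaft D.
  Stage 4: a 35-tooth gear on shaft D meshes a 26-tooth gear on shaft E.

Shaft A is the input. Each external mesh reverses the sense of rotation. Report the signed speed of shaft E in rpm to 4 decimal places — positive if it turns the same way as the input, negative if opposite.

Stage 1 [96T→75T]: ω = 2416.0000×96/75 = 3092.4800 rpm, dir flips to −; running = −3092.4800
Stage 2 [17T→65T]: ω = 3092.4800×17/65 = 808.8025 rpm, dir flips to +; running = +808.8025
Stage 3 [36T→31T]: ω = 808.8025×36/31 = 939.2545 rpm, dir flips to −; running = −939.2545
Stage 4 [35T→26T]: ω = 939.2545×35/26 = 1264.3810 rpm, dir flips to +; running = +1264.3810

+1264.3810 rpm (same as input, |ω| = 1264.3810 rpm)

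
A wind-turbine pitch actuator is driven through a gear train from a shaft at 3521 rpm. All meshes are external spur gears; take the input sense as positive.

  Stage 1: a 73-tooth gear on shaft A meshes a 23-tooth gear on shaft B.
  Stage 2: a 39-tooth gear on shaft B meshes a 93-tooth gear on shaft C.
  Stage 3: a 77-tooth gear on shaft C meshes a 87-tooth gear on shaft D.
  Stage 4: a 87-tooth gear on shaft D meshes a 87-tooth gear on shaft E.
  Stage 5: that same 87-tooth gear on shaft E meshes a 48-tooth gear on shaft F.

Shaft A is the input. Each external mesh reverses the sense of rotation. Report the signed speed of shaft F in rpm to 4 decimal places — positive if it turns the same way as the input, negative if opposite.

-7517.8247 rpm (opposite to input, |ω| = 7517.8247 rpm)

Stage 1 [73T→23T]: ω = 3521.0000×73/23 = 11175.3478 rpm, dir flips to −; running = −11175.3478
Stage 2 [39T→93T]: ω = 11175.3478×39/93 = 4686.4362 rpm, dir flips to +; running = +4686.4362
Stage 3 [77T→87T]: ω = 4686.4362×77/87 = 4147.7654 rpm, dir flips to −; running = −4147.7654
Stage 4 [87T→87T]: ω = 4147.7654×87/87 = 4147.7654 rpm, dir flips to +; running = +4147.7654
Stage 5 [87T→48T]: ω = 4147.7654×87/48 = 7517.8247 rpm, dir flips to −; running = −7517.8247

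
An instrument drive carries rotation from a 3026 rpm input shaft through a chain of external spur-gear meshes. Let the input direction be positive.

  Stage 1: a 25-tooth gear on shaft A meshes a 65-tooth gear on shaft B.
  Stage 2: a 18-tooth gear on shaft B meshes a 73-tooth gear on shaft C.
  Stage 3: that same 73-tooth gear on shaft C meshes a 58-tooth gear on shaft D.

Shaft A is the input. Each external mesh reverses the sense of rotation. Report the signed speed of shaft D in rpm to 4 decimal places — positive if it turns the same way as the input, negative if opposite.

-361.1936 rpm (opposite to input, |ω| = 361.1936 rpm)

Stage 1 [25T→65T]: ω = 3026.0000×25/65 = 1163.8462 rpm, dir flips to −; running = −1163.8462
Stage 2 [18T→73T]: ω = 1163.8462×18/73 = 286.9758 rpm, dir flips to +; running = +286.9758
Stage 3 [73T→58T]: ω = 286.9758×73/58 = 361.1936 rpm, dir flips to −; running = −361.1936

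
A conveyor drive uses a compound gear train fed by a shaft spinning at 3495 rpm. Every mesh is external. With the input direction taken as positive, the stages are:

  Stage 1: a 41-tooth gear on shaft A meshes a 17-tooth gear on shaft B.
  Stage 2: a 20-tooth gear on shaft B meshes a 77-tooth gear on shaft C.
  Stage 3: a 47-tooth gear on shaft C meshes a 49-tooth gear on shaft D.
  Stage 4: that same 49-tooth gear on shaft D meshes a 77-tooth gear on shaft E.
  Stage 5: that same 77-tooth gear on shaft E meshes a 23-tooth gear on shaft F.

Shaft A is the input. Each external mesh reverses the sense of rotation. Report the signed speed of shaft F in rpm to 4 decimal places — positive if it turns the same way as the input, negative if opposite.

-4473.9529 rpm (opposite to input, |ω| = 4473.9529 rpm)

Stage 1 [41T→17T]: ω = 3495.0000×41/17 = 8429.1176 rpm, dir flips to −; running = −8429.1176
Stage 2 [20T→77T]: ω = 8429.1176×20/77 = 2189.3812 rpm, dir flips to +; running = +2189.3812
Stage 3 [47T→49T]: ω = 2189.3812×47/49 = 2100.0187 rpm, dir flips to −; running = −2100.0187
Stage 4 [49T→77T]: ω = 2100.0187×49/77 = 1336.3755 rpm, dir flips to +; running = +1336.3755
Stage 5 [77T→23T]: ω = 1336.3755×77/23 = 4473.9529 rpm, dir flips to −; running = −4473.9529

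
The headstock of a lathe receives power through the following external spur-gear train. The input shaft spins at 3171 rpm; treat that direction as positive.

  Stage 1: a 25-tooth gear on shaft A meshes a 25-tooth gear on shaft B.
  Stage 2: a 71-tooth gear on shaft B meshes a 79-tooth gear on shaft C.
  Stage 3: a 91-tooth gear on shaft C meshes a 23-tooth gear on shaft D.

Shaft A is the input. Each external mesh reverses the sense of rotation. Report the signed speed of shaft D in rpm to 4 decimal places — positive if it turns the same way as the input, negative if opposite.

-11275.6362 rpm (opposite to input, |ω| = 11275.6362 rpm)

Stage 1 [25T→25T]: ω = 3171.0000×25/25 = 3171.0000 rpm, dir flips to −; running = −3171.0000
Stage 2 [71T→79T]: ω = 3171.0000×71/79 = 2849.8861 rpm, dir flips to +; running = +2849.8861
Stage 3 [91T→23T]: ω = 2849.8861×91/23 = 11275.6362 rpm, dir flips to −; running = −11275.6362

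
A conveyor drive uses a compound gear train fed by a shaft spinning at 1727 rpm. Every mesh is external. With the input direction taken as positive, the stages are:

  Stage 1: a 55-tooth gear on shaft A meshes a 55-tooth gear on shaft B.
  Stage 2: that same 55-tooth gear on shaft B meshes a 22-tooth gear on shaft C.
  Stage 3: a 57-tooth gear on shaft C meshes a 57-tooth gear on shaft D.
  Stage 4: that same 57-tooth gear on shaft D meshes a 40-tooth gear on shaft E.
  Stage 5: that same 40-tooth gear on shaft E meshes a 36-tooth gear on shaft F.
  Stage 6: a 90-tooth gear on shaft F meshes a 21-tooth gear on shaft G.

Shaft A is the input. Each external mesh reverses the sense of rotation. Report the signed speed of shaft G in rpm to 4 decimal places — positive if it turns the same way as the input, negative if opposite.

Stage 1 [55T→55T]: ω = 1727.0000×55/55 = 1727.0000 rpm, dir flips to −; running = −1727.0000
Stage 2 [55T→22T]: ω = 1727.0000×55/22 = 4317.5000 rpm, dir flips to +; running = +4317.5000
Stage 3 [57T→57T]: ω = 4317.5000×57/57 = 4317.5000 rpm, dir flips to −; running = −4317.5000
Stage 4 [57T→40T]: ω = 4317.5000×57/40 = 6152.4375 rpm, dir flips to +; running = +6152.4375
Stage 5 [40T→36T]: ω = 6152.4375×40/36 = 6836.0417 rpm, dir flips to −; running = −6836.0417
Stage 6 [90T→21T]: ω = 6836.0417×90/21 = 29297.3214 rpm, dir flips to +; running = +29297.3214

+29297.3214 rpm (same as input, |ω| = 29297.3214 rpm)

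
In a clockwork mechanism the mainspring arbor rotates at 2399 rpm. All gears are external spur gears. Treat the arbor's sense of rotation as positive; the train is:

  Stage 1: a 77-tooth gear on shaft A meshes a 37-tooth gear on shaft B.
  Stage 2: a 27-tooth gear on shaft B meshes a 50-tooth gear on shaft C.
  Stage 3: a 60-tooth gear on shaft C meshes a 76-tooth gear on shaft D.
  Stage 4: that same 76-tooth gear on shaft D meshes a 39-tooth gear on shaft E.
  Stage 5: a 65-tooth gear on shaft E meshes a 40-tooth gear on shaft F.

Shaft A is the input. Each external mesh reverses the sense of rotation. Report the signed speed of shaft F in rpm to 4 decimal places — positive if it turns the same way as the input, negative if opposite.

Stage 1 [77T→37T]: ω = 2399.0000×77/37 = 4992.5135 rpm, dir flips to −; running = −4992.5135
Stage 2 [27T→50T]: ω = 4992.5135×27/50 = 2695.9573 rpm, dir flips to +; running = +2695.9573
Stage 3 [60T→76T]: ω = 2695.9573×60/76 = 2128.3873 rpm, dir flips to −; running = −2128.3873
Stage 4 [76T→39T]: ω = 2128.3873×76/39 = 4147.6266 rpm, dir flips to +; running = +4147.6266
Stage 5 [65T→40T]: ω = 4147.6266×65/40 = 6739.8932 rpm, dir flips to −; running = −6739.8932

-6739.8932 rpm (opposite to input, |ω| = 6739.8932 rpm)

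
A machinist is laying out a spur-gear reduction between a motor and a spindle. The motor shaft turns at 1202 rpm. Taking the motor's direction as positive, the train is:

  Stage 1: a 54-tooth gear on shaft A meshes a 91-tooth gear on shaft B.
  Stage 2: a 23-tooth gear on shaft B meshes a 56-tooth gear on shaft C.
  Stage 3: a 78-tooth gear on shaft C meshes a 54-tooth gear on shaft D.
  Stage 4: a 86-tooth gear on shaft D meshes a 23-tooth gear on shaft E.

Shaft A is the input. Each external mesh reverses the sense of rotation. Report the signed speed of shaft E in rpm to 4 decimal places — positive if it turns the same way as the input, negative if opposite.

+1582.2245 rpm (same as input, |ω| = 1582.2245 rpm)

Stage 1 [54T→91T]: ω = 1202.0000×54/91 = 713.2747 rpm, dir flips to −; running = −713.2747
Stage 2 [23T→56T]: ω = 713.2747×23/56 = 292.9521 rpm, dir flips to +; running = +292.9521
Stage 3 [78T→54T]: ω = 292.9521×78/54 = 423.1531 rpm, dir flips to −; running = −423.1531
Stage 4 [86T→23T]: ω = 423.1531×86/23 = 1582.2245 rpm, dir flips to +; running = +1582.2245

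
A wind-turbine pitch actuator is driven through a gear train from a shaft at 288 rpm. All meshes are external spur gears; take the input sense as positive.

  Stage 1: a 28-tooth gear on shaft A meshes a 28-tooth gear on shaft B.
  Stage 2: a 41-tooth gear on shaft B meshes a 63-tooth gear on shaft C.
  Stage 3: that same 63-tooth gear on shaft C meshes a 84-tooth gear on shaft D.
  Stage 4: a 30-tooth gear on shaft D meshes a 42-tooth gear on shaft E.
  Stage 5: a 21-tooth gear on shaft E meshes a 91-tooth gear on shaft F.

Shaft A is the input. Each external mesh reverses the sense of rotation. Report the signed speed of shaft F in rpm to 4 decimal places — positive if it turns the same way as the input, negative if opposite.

-23.1711 rpm (opposite to input, |ω| = 23.1711 rpm)

Stage 1 [28T→28T]: ω = 288.0000×28/28 = 288.0000 rpm, dir flips to −; running = −288.0000
Stage 2 [41T→63T]: ω = 288.0000×41/63 = 187.4286 rpm, dir flips to +; running = +187.4286
Stage 3 [63T→84T]: ω = 187.4286×63/84 = 140.5714 rpm, dir flips to −; running = −140.5714
Stage 4 [30T→42T]: ω = 140.5714×30/42 = 100.4082 rpm, dir flips to +; running = +100.4082
Stage 5 [21T→91T]: ω = 100.4082×21/91 = 23.1711 rpm, dir flips to −; running = −23.1711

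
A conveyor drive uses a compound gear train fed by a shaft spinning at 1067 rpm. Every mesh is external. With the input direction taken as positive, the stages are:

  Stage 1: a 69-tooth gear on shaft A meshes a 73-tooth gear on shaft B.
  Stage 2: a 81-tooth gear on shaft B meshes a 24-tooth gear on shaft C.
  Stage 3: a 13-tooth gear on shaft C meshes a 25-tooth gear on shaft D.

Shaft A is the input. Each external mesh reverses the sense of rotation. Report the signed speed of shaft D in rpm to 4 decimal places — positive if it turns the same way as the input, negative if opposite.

Stage 1 [69T→73T]: ω = 1067.0000×69/73 = 1008.5342 rpm, dir flips to −; running = −1008.5342
Stage 2 [81T→24T]: ω = 1008.5342×81/24 = 3403.8031 rpm, dir flips to +; running = +3403.8031
Stage 3 [13T→25T]: ω = 3403.8031×13/25 = 1769.9776 rpm, dir flips to −; running = −1769.9776

-1769.9776 rpm (opposite to input, |ω| = 1769.9776 rpm)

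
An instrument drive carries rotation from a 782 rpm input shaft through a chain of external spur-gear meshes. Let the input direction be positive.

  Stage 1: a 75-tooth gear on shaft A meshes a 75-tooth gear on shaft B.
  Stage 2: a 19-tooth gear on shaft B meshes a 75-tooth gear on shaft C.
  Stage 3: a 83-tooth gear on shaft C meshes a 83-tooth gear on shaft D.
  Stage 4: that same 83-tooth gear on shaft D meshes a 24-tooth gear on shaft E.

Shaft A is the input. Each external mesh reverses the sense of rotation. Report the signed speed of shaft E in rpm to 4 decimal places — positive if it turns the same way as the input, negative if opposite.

+685.1189 rpm (same as input, |ω| = 685.1189 rpm)

Stage 1 [75T→75T]: ω = 782.0000×75/75 = 782.0000 rpm, dir flips to −; running = −782.0000
Stage 2 [19T→75T]: ω = 782.0000×19/75 = 198.1067 rpm, dir flips to +; running = +198.1067
Stage 3 [83T→83T]: ω = 198.1067×83/83 = 198.1067 rpm, dir flips to −; running = −198.1067
Stage 4 [83T→24T]: ω = 198.1067×83/24 = 685.1189 rpm, dir flips to +; running = +685.1189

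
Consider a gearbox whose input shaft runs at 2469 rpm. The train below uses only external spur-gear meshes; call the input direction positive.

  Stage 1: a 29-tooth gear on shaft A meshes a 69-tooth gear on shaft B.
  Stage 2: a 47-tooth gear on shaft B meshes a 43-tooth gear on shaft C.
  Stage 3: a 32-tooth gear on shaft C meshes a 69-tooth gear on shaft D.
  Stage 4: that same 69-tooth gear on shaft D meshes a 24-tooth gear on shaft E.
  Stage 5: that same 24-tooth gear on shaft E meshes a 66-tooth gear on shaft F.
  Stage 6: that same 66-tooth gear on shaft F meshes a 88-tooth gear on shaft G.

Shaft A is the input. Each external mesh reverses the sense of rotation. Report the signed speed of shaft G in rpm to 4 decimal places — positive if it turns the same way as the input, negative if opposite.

+412.4456 rpm (same as input, |ω| = 412.4456 rpm)

Stage 1 [29T→69T]: ω = 2469.0000×29/69 = 1037.6957 rpm, dir flips to −; running = −1037.6957
Stage 2 [47T→43T]: ω = 1037.6957×47/43 = 1134.2255 rpm, dir flips to +; running = +1134.2255
Stage 3 [32T→69T]: ω = 1134.2255×32/69 = 526.0176 rpm, dir flips to −; running = −526.0176
Stage 4 [69T→24T]: ω = 526.0176×69/24 = 1512.3006 rpm, dir flips to +; running = +1512.3006
Stage 5 [24T→66T]: ω = 1512.3006×24/66 = 549.9275 rpm, dir flips to −; running = −549.9275
Stage 6 [66T→88T]: ω = 549.9275×66/88 = 412.4456 rpm, dir flips to +; running = +412.4456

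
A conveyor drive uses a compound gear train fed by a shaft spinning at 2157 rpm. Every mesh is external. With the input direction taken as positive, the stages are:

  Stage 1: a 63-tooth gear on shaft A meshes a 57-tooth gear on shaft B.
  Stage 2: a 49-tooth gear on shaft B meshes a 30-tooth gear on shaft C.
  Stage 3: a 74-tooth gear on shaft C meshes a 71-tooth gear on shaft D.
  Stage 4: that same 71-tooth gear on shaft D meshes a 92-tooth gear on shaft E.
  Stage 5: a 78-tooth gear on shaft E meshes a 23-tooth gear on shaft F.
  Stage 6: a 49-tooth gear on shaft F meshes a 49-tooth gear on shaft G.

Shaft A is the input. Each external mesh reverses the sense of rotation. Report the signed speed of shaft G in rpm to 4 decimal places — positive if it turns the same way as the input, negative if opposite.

+10621.8784 rpm (same as input, |ω| = 10621.8784 rpm)

Stage 1 [63T→57T]: ω = 2157.0000×63/57 = 2384.0526 rpm, dir flips to −; running = −2384.0526
Stage 2 [49T→30T]: ω = 2384.0526×49/30 = 3893.9526 rpm, dir flips to +; running = +3893.9526
Stage 3 [74T→71T]: ω = 3893.9526×74/71 = 4058.4858 rpm, dir flips to −; running = −4058.4858
Stage 4 [71T→92T]: ω = 4058.4858×71/92 = 3132.0923 rpm, dir flips to +; running = +3132.0923
Stage 5 [78T→23T]: ω = 3132.0923×78/23 = 10621.8784 rpm, dir flips to −; running = −10621.8784
Stage 6 [49T→49T]: ω = 10621.8784×49/49 = 10621.8784 rpm, dir flips to +; running = +10621.8784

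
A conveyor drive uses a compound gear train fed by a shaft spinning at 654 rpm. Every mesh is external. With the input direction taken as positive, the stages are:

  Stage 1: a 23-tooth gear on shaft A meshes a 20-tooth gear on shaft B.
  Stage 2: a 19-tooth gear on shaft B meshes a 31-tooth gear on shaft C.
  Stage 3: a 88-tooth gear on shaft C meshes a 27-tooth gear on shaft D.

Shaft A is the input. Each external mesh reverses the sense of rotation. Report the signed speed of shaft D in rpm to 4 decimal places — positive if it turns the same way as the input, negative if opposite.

-1502.4029 rpm (opposite to input, |ω| = 1502.4029 rpm)

Stage 1 [23T→20T]: ω = 654.0000×23/20 = 752.1000 rpm, dir flips to −; running = −752.1000
Stage 2 [19T→31T]: ω = 752.1000×19/31 = 460.9645 rpm, dir flips to +; running = +460.9645
Stage 3 [88T→27T]: ω = 460.9645×88/27 = 1502.4029 rpm, dir flips to −; running = −1502.4029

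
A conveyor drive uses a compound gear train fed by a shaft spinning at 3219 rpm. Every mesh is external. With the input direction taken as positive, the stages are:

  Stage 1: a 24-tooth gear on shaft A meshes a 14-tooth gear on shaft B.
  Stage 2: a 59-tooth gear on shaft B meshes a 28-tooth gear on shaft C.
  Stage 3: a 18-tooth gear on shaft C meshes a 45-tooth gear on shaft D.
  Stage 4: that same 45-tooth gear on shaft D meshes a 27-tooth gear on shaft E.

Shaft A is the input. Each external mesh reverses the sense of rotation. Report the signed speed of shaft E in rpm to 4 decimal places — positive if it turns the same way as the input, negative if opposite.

+7751.8776 rpm (same as input, |ω| = 7751.8776 rpm)

Stage 1 [24T→14T]: ω = 3219.0000×24/14 = 5518.2857 rpm, dir flips to −; running = −5518.2857
Stage 2 [59T→28T]: ω = 5518.2857×59/28 = 11627.8163 rpm, dir flips to +; running = +11627.8163
Stage 3 [18T→45T]: ω = 11627.8163×18/45 = 4651.1265 rpm, dir flips to −; running = −4651.1265
Stage 4 [45T→27T]: ω = 4651.1265×45/27 = 7751.8776 rpm, dir flips to +; running = +7751.8776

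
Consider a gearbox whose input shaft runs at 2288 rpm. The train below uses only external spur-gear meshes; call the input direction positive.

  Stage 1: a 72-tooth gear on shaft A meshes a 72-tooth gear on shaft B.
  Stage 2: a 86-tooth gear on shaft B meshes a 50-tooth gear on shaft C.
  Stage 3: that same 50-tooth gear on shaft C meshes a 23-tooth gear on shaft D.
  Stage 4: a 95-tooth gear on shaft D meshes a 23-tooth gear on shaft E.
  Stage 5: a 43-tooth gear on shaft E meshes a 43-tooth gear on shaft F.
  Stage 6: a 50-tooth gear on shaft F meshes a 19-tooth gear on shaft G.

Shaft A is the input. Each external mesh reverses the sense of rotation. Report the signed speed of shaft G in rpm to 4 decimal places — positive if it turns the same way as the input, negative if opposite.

Stage 1 [72T→72T]: ω = 2288.0000×72/72 = 2288.0000 rpm, dir flips to −; running = −2288.0000
Stage 2 [86T→50T]: ω = 2288.0000×86/50 = 3935.3600 rpm, dir flips to +; running = +3935.3600
Stage 3 [50T→23T]: ω = 3935.3600×50/23 = 8555.1304 rpm, dir flips to −; running = −8555.1304
Stage 4 [95T→23T]: ω = 8555.1304×95/23 = 35336.4083 rpm, dir flips to +; running = +35336.4083
Stage 5 [43T→43T]: ω = 35336.4083×43/43 = 35336.4083 rpm, dir flips to −; running = −35336.4083
Stage 6 [50T→19T]: ω = 35336.4083×50/19 = 92990.5482 rpm, dir flips to +; running = +92990.5482

+92990.5482 rpm (same as input, |ω| = 92990.5482 rpm)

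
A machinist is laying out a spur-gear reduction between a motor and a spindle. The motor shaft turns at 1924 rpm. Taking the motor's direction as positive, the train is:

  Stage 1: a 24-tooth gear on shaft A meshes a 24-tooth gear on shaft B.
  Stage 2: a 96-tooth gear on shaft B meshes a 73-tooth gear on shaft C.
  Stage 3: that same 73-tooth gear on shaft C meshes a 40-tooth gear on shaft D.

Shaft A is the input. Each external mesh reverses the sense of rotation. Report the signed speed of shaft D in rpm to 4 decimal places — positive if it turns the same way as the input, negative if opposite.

-4617.6000 rpm (opposite to input, |ω| = 4617.6000 rpm)

Stage 1 [24T→24T]: ω = 1924.0000×24/24 = 1924.0000 rpm, dir flips to −; running = −1924.0000
Stage 2 [96T→73T]: ω = 1924.0000×96/73 = 2530.1918 rpm, dir flips to +; running = +2530.1918
Stage 3 [73T→40T]: ω = 2530.1918×73/40 = 4617.6000 rpm, dir flips to −; running = −4617.6000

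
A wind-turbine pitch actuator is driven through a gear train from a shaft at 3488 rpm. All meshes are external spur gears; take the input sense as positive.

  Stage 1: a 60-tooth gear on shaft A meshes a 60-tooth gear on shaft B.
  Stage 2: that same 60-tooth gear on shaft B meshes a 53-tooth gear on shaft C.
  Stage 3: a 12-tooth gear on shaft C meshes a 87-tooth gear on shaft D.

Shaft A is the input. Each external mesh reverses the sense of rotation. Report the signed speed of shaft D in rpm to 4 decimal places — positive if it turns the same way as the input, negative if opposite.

-544.6454 rpm (opposite to input, |ω| = 544.6454 rpm)

Stage 1 [60T→60T]: ω = 3488.0000×60/60 = 3488.0000 rpm, dir flips to −; running = −3488.0000
Stage 2 [60T→53T]: ω = 3488.0000×60/53 = 3948.6792 rpm, dir flips to +; running = +3948.6792
Stage 3 [12T→87T]: ω = 3948.6792×12/87 = 544.6454 rpm, dir flips to −; running = −544.6454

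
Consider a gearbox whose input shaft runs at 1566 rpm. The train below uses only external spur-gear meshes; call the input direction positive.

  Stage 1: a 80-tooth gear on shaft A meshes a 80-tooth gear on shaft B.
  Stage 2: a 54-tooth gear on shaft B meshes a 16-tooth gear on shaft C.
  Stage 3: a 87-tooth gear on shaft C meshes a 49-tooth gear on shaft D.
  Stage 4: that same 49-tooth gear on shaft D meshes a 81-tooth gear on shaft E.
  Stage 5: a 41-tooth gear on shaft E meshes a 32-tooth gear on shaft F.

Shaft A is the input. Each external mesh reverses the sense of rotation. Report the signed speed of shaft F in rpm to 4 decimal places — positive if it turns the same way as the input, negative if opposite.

Stage 1 [80T→80T]: ω = 1566.0000×80/80 = 1566.0000 rpm, dir flips to −; running = −1566.0000
Stage 2 [54T→16T]: ω = 1566.0000×54/16 = 5285.2500 rpm, dir flips to +; running = +5285.2500
Stage 3 [87T→49T]: ω = 5285.2500×87/49 = 9384.0153 rpm, dir flips to −; running = −9384.0153
Stage 4 [49T→81T]: ω = 9384.0153×49/81 = 5676.7500 rpm, dir flips to +; running = +5676.7500
Stage 5 [41T→32T]: ω = 5676.7500×41/32 = 7273.3359 rpm, dir flips to −; running = −7273.3359

-7273.3359 rpm (opposite to input, |ω| = 7273.3359 rpm)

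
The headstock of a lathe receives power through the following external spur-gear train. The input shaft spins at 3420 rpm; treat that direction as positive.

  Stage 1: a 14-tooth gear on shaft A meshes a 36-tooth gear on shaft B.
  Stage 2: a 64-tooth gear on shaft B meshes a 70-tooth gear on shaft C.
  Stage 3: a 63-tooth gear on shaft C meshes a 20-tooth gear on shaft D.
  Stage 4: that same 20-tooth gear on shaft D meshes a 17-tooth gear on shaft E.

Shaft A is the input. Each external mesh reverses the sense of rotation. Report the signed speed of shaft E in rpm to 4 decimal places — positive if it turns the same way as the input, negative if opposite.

+4506.3529 rpm (same as input, |ω| = 4506.3529 rpm)

Stage 1 [14T→36T]: ω = 3420.0000×14/36 = 1330.0000 rpm, dir flips to −; running = −1330.0000
Stage 2 [64T→70T]: ω = 1330.0000×64/70 = 1216.0000 rpm, dir flips to +; running = +1216.0000
Stage 3 [63T→20T]: ω = 1216.0000×63/20 = 3830.4000 rpm, dir flips to −; running = −3830.4000
Stage 4 [20T→17T]: ω = 3830.4000×20/17 = 4506.3529 rpm, dir flips to +; running = +4506.3529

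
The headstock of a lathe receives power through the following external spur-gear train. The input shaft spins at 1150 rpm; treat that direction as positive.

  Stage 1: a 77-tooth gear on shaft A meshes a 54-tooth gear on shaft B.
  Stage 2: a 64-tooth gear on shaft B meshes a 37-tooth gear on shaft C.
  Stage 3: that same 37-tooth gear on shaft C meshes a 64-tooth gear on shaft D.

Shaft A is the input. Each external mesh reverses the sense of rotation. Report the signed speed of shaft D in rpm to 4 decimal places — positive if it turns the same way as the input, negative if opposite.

Stage 1 [77T→54T]: ω = 1150.0000×77/54 = 1639.8148 rpm, dir flips to −; running = −1639.8148
Stage 2 [64T→37T]: ω = 1639.8148×64/37 = 2836.4364 rpm, dir flips to +; running = +2836.4364
Stage 3 [37T→64T]: ω = 2836.4364×37/64 = 1639.8148 rpm, dir flips to −; running = −1639.8148

-1639.8148 rpm (opposite to input, |ω| = 1639.8148 rpm)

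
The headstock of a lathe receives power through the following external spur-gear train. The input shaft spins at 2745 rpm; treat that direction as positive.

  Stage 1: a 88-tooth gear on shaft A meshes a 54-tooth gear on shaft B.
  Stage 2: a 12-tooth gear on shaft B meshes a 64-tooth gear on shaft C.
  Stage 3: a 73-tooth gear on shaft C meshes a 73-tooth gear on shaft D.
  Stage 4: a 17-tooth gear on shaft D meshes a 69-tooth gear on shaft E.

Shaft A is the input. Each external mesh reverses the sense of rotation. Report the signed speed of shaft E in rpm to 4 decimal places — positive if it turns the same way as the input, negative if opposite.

+206.6486 rpm (same as input, |ω| = 206.6486 rpm)

Stage 1 [88T→54T]: ω = 2745.0000×88/54 = 4473.3333 rpm, dir flips to −; running = −4473.3333
Stage 2 [12T→64T]: ω = 4473.3333×12/64 = 838.7500 rpm, dir flips to +; running = +838.7500
Stage 3 [73T→73T]: ω = 838.7500×73/73 = 838.7500 rpm, dir flips to −; running = −838.7500
Stage 4 [17T→69T]: ω = 838.7500×17/69 = 206.6486 rpm, dir flips to +; running = +206.6486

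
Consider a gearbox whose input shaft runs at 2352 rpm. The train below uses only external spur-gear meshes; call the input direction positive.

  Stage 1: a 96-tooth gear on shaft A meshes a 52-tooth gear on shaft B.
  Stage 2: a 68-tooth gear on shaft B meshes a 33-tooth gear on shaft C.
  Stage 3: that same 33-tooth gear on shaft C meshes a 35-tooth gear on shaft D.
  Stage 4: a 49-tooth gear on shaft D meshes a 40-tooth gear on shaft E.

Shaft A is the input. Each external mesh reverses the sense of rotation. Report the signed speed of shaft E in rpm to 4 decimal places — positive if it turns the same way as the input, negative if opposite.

+10334.3262 rpm (same as input, |ω| = 10334.3262 rpm)

Stage 1 [96T→52T]: ω = 2352.0000×96/52 = 4342.1538 rpm, dir flips to −; running = −4342.1538
Stage 2 [68T→33T]: ω = 4342.1538×68/33 = 8947.4685 rpm, dir flips to +; running = +8947.4685
Stage 3 [33T→35T]: ω = 8947.4685×33/35 = 8436.1846 rpm, dir flips to −; running = −8436.1846
Stage 4 [49T→40T]: ω = 8436.1846×49/40 = 10334.3262 rpm, dir flips to +; running = +10334.3262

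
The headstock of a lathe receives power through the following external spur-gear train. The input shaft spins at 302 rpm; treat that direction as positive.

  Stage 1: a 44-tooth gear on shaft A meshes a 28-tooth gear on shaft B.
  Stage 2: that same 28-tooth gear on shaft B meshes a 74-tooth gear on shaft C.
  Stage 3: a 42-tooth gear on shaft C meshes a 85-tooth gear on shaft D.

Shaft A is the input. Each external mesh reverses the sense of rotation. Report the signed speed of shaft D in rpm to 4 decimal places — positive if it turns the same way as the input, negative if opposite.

-88.7275 rpm (opposite to input, |ω| = 88.7275 rpm)

Stage 1 [44T→28T]: ω = 302.0000×44/28 = 474.5714 rpm, dir flips to −; running = −474.5714
Stage 2 [28T→74T]: ω = 474.5714×28/74 = 179.5676 rpm, dir flips to +; running = +179.5676
Stage 3 [42T→85T]: ω = 179.5676×42/85 = 88.7275 rpm, dir flips to −; running = −88.7275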